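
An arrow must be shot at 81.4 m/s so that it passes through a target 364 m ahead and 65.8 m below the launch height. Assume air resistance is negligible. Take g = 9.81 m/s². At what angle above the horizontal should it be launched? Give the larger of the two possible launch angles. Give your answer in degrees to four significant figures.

Trajectory: y = x tanθ − g x² (1 + tan²θ)/(2v₀²). With x = 364, y = −65.8, v₀ = 81.4, g = 9.81:
98.08 tan²θ − 364 tanθ + (32.28) = 0.
tanθ = [364 ± √(364² − 4 × 98.08 × (32.28))] / (2 × 98.08) = (364 ± 346.2) / 196.2, giving tanθ = 0.09092 or 3.620.
θ = 5.195° or 74.56°; the larger is 74.56°.

74.56°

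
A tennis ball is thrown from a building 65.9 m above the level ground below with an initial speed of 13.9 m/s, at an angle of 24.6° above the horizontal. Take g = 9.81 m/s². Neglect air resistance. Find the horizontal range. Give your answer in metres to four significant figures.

54.38 m

Components: vₓ = 13.90 cos 24.6° = 12.64 m/s, v_y0 = 13.90 sin 24.6° = 5.786 m/s.
With up positive and y = 0 at the ground: y(t) = 65.9 + (5.786) t − 4.905 t². Setting y = 0 and taking the positive root: t = [5.786 + √(5.786² + 2·9.81·65.9)] / 9.81 = (5.786 + 36.42) / 9.81 = 4.302 s.
Horizontal distance: R = vₓ t = 12.64 × 4.302 = 54.38 m.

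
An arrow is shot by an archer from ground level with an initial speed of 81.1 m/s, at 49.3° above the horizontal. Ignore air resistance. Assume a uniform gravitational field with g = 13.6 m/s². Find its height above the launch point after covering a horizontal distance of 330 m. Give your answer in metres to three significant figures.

119 m

Horizontal component vₓ = 81.10 cos 49.3° = 52.89 m/s; vertical v_y0 = 81.10 sin 49.3° = 61.48 m/s.
At x = 330 m, t = x/vₓ = 330/52.89 = 6.240 s.
Height: y = v_y0 t − ½ g t² = 61.48 × 6.240 − 6.800 × 6.240² = 383.7 − 264.8 = 118.9 m.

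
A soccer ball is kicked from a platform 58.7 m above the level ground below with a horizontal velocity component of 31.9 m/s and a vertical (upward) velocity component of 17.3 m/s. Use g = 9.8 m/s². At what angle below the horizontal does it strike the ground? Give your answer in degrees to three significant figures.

50.0°

With up positive and y = 0 at the ground: y(t) = 58.7 + (17.30) t − 4.900 t². Setting y = 0 and taking the positive root: t = [17.30 + √(17.30² + 2·9.80·58.7)] / 9.80 = (17.30 + 38.08) / 9.80 = 5.651 s.
At impact: v_y = v_y0 − g t = −38.08 m/s; vₓ = 31.90 m/s.
Angle below horizontal: arctan(|v_y|/vₓ) = arctan(38.08/31.90) = 50.04°.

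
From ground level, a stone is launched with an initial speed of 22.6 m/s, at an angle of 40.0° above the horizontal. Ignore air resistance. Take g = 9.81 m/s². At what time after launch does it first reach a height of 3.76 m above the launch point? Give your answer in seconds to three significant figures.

0.287 s

vₓ = 22.60 cos 40.0° = 17.31 m/s; v_y0 = 22.60 sin 40.0° = 14.53 m/s.
Require v_y0 t − ½ g t² = 3.76, i.e. 4.905 t² − 14.53 t + 3.76 = 0.
t = [14.53 ± √(14.53² − 2·9.81·3.76)] / 9.81 = (14.53 ± 11.72) / 9.81, so t = 0.2866 s or t = 2.675 s.
The first (ascending) time is 0.2866 s.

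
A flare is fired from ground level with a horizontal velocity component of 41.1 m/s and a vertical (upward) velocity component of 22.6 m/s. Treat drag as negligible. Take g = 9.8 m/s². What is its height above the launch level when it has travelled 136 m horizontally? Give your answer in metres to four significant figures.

Time to reach x = 136 m: t = x/vₓ = 136/41.10 = 3.309 s.
Height: y = v_y0 t − ½ g t² = 22.60 × 3.309 − 4.900 × 3.309² = 74.78 − 53.65 = 21.13 m.

21.13 m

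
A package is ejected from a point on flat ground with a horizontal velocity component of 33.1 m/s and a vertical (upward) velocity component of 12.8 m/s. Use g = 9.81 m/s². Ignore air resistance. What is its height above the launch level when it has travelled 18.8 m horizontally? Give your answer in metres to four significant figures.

5.688 m

x = vₓ t ⇒ t = 18.8/33.10 = 0.5680 s.
Height: y = v_y0 t − ½ g t² = 12.80 × 0.5680 − 4.905 × 0.5680² = 7.270 − 1.582 = 5.688 m.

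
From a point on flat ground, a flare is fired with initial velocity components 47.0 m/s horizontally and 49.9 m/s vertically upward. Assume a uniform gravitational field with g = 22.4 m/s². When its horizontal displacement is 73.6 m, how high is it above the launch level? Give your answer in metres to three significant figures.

Time to reach x = 73.6 m: t = x/vₓ = 73.6/47.00 = 1.566 s.
Height: y = v_y0 t − ½ g t² = 49.90 × 1.566 − 11.20 × 1.566² = 78.14 − 27.46 = 50.68 m.

50.7 m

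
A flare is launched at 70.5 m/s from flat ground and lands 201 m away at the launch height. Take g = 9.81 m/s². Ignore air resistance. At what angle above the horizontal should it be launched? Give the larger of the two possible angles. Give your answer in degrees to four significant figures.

From R = (v₀²/g) sin 2θ: sin 2θ = 9.81 × 201 / 4970.2 = 0.3967.
2θ = 23.37° or 180° − 23.37° = 156.6°, so θ = 11.69° or 78.31°.
The larger angle is 78.31°.

78.31°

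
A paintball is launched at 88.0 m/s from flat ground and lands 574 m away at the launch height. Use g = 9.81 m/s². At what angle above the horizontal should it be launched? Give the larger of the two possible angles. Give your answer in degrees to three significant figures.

From R = (v₀²/g) sin 2θ: sin 2θ = 9.81 × 574 / 7744.0 = 0.7271.
2θ = 46.65° or 180° − 46.65° = 133.4°, so θ = 23.32° or 66.68°.
The larger angle is 66.68°.

66.7°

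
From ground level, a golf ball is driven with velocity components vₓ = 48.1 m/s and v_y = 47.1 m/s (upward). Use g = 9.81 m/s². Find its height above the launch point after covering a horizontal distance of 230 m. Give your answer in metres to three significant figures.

113 m

Time to reach x = 230 m: t = x/vₓ = 230/48.10 = 4.782 s.
Height: y = v_y0 t − ½ g t² = 47.10 × 4.782 − 4.905 × 4.782² = 225.2 − 112.2 = 113.1 m.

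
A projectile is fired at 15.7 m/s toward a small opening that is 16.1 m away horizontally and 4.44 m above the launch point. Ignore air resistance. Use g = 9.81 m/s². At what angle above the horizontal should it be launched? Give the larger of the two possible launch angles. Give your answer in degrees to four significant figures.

66.67°

Trajectory: y = x tanθ − g x² (1 + tan²θ)/(2v₀²). With x = 16.1, y = 4.44, v₀ = 15.7, g = 9.81:
5.158 tan²θ − 16.1 tanθ + (9.598) = 0.
tanθ = [16.1 ± √(16.1² − 4 × 5.158 × (9.598))] / (2 × 5.158) = (16.1 ± 7.822) / 10.32, giving tanθ = 0.8025 or 2.319.
θ = 38.75° or 66.67°; the larger is 66.67°.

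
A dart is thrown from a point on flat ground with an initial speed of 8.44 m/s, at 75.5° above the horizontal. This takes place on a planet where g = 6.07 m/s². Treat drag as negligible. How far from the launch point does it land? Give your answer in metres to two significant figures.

vₓ = 8.440 cos 75.5° = 2.113 m/s; v_y0 = 8.440 sin 75.5° = 8.171 m/s.
Time aloft: T = 2 v_y0 / g = 2 × 8.171 / 6.07 = 2.692 s.
Horizontal distance R = vₓ T = 2.113 × 2.692 = 5.689 m.

5.7 m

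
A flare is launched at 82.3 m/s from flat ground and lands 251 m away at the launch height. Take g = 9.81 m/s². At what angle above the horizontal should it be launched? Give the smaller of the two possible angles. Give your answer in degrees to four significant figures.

R = v₀² sin 2θ / g gives sin 2θ = gR/v₀² = 9.81·251/82.3² = 0.3635.
2θ = 21.32° or 180° − 21.32° = 158.7°, so θ = 10.66° or 79.34°.
The smaller angle is 10.66°.

10.66°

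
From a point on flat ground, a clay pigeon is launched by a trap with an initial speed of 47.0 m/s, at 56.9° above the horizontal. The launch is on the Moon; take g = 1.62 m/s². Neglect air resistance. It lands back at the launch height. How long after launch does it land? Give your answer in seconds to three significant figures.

48.6 s

Horizontal component vₓ = 47.00 cos 56.9° = 25.67 m/s; vertical v_y0 = 47.00 sin 56.9° = 39.37 m/s.
Time of flight on level ground: T = 2 v_y0 / g = 2 × 39.37 / 1.62 = 48.61 s.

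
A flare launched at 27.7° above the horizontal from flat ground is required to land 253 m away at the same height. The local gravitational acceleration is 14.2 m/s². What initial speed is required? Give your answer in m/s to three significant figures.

Level-ground range: R = v₀² sin(2θ)/g, so v₀ = √(gR / sin 2θ).
v₀ = √(14.2 × 253 / sin 55.40°) = √(3593 / 0.8231) = √4364.5 = 66.06 m/s.

66.1 m/s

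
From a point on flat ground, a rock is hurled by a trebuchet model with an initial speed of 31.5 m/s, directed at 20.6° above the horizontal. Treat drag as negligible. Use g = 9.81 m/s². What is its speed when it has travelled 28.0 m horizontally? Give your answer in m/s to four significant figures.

29.54 m/s

Resolve: vₓ = 31.50 cos 20.6° = 29.49 m/s and v_y0 = 31.50 sin 20.6° = 11.08 m/s.
x = vₓ t ⇒ t = 28.0/29.49 = 0.9496 s.
Vertical velocity there: v_y = v_y0 − g t = 11.08 − 9.81 × 0.9496 = 1.767 m/s.
Speed: √(vₓ² + v_y²) = √(29.49² + 1.767²) = 29.54 m/s.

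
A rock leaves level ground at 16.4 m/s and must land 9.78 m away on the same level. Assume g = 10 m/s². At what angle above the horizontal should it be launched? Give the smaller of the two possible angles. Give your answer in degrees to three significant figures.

10.7°

Level-ground range R = v₀² sin(2θ)/g ⇒ sin(2θ) = gR/v₀² = 10.0 × 9.78 / 16.4² = 0.3636.
2θ = 21.32° or 180° − 21.32° = 158.7°, so θ = 10.66° or 79.34°.
The smaller angle is 10.66°.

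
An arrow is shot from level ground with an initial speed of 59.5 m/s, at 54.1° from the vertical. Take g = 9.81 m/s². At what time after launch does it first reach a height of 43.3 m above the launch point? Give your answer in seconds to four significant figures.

Horizontal component vₓ = 59.50 sin 54.1° = 48.20 m/s; vertical v_y0 = 59.50 cos 54.1° = 34.89 m/s.
Height y(t) = 34.89 t − 4.905 t² = 43.3 gives 4.905 t² − 34.89 t + 43.3 = 0.
Quadratic formula: t = (34.89 ± √367.71) / 9.81 = (34.89 ± 19.18) / 9.81 → t = 1.602 s or 5.511 s.
The first (ascending) time is 1.602 s.

1.602 s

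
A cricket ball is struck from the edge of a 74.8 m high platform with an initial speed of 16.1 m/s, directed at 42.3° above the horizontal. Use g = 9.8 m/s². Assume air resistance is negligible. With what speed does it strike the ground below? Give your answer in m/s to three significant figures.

41.5 m/s

vₓ = 16.10 cos 42.3° = 11.91 m/s; v_y0 = 16.10 sin 42.3° = 10.84 m/s.
The projectile lands when y = 74.8 + (10.84) t − ½·9.80·t² = 0. Positive root: t = (10.84 + √(10.84² + 2·9.80·74.8)) / 9.80 = (10.84 + 39.79) / 9.80 = 5.166 s.
Vertical velocity at impact: v_y = v_y0 − g t = 10.84 − 9.80 × 5.166 = −39.79 m/s.
Speed: |v| = √(vₓ² + v_y²) = √(11.91² + 39.79²) = 41.54 m/s.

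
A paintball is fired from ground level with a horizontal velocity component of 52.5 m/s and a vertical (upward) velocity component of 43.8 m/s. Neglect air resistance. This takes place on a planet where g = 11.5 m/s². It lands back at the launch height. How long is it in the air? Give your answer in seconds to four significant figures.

Time of flight on level ground: T = 2 v_y0 / g = 2 × 43.80 / 11.5 = 7.617 s.

7.617 s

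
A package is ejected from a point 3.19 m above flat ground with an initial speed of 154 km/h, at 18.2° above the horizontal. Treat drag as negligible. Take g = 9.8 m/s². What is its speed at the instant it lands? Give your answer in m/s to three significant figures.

43.5 m/s

Convert: 154 km/h = 154/3.6 = 42.78 m/s.
vₓ = 42.78 cos 18.2° = 40.64 m/s; v_y0 = 42.78 sin 18.2° = 13.36 m/s.
The projectile lands when y = 3.19 + (13.36) t − ½·9.80·t² = 0. Positive root: t = (13.36 + √(13.36² + 2·9.80·3.19)) / 9.80 = (13.36 + 15.53) / 9.80 = 2.948 s.
Vertical velocity at impact: v_y = v_y0 − g t = 13.36 − 9.80 × 2.948 = −15.53 m/s.
Speed: |v| = √(vₓ² + v_y²) = √(40.64² + 15.53²) = 43.50 m/s.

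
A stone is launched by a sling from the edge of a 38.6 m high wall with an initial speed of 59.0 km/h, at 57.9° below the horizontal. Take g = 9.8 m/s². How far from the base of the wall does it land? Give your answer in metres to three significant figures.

Convert: 59.0 km/h = 59.0/3.6 = 16.39 m/s.
Components: vₓ = 16.39 cos 57.9° = 8.709 m/s, v_y0 = −13.88 m/s (downward).
With up positive and y = 0 at the ground: y(t) = 38.6 + (−13.88) t − 4.900 t². Setting y = 0 and taking the positive root: t = [−13.88 + √(13.88² + 2·9.80·38.6)] / 9.80 = (−13.88 + 30.81) / 9.80 = 1.727 s.
Horizontal distance: R = vₓ t = 8.709 × 1.727 = 15.04 m.

15.0 m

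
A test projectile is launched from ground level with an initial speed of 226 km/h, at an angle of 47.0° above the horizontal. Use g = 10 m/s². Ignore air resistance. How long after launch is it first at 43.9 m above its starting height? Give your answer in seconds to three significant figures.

Convert: 226 km/h = 226/3.6 = 62.78 m/s.
Resolve: vₓ = 62.78 cos 47.0° = 42.81 m/s and v_y0 = 62.78 sin 47.0° = 45.91 m/s.
Require v_y0 t − ½ g t² = 43.9, i.e. 5.000 t² − 45.91 t + 43.9 = 0.
Quadratic formula: t = (45.91 ± √1230.0) / 10.0 = (45.91 ± 35.07) / 10.0 → t = 1.084 s or 8.098 s.
The first (ascending) time is 1.084 s.

1.08 s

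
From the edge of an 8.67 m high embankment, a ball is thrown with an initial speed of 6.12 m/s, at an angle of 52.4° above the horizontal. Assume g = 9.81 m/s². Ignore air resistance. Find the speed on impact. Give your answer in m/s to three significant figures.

14.4 m/s

vₓ = 6.120 cos 52.4° = 3.734 m/s; v_y0 = 6.120 sin 52.4° = 4.849 m/s.
The projectile lands when y = 8.67 + (4.849) t − ½·9.81·t² = 0. Positive root: t = (4.849 + √(4.849² + 2·9.81·8.67)) / 9.81 = (4.849 + 13.91) / 9.81 = 1.913 s.
Vertical velocity at impact: v_y = v_y0 − g t = 4.849 − 9.81 × 1.913 = −13.91 m/s.
Speed: |v| = √(vₓ² + v_y²) = √(3.734² + 13.91²) = 14.41 m/s.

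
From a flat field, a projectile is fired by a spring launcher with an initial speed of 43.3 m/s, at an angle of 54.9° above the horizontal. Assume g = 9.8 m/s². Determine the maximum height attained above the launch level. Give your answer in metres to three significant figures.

64.0 m

Components: vₓ = 43.30 cos 54.9° = 24.90 m/s, v_y0 = 43.30 sin 54.9° = 35.43 m/s.
At the apex v_y = 0, so H = v_y0²/(2g) = 35.43²/19.60 = 64.03 m.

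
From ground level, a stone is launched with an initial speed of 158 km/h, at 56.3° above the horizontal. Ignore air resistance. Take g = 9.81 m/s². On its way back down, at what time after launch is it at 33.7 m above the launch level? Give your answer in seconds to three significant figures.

6.36 s

Convert: 158 km/h = 158/3.6 = 43.89 m/s.
Components: vₓ = 43.89 cos 56.3° = 24.35 m/s, v_y0 = 43.89 sin 56.3° = 36.51 m/s.
Set y = v_y0 t − ½ g t² = 33.7: 4.905 t² − 36.51 t + 33.7 = 0.
t = [36.51 ± √(36.51² − 2·9.81·33.7)] / 9.81 = (36.51 ± 25.92) / 9.81, so t = 1.079 s or t = 6.365 s.
The descending-branch root is 6.365 s.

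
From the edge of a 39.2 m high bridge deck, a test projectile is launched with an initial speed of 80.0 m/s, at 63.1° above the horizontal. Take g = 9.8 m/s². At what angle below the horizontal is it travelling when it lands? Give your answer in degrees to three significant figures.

Resolve: vₓ = 80.00 cos 63.1° = 36.19 m/s and v_y0 = 80.00 sin 63.1° = 71.34 m/s.
The projectile lands when y = 39.2 + (71.34) t − ½·9.80·t² = 0. Positive root: t = (71.34 + √(71.34² + 2·9.80·39.2)) / 9.80 = (71.34 + 76.54) / 9.80 = 15.09 s.
At impact: v_y = v_y0 − g t = −76.54 m/s; vₓ = 36.19 m/s.
Angle below horizontal: arctan(|v_y|/vₓ) = arctan(76.54/36.19) = 64.69°.

64.7°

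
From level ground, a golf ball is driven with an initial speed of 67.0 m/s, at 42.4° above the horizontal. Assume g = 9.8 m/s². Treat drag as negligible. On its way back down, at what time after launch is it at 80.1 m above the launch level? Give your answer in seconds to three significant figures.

Resolve: vₓ = 67.00 cos 42.4° = 49.48 m/s and v_y0 = 67.00 sin 42.4° = 45.18 m/s.
Require v_y0 t − ½ g t² = 80.1, i.e. 4.900 t² − 45.18 t + 80.1 = 0.
t = [45.18 ± √(45.18² − 2·9.80·80.1)] / 9.80 = (45.18 ± 21.71) / 9.80, so t = 2.395 s or t = 6.825 s.
The descending-branch root is 6.825 s.

6.82 s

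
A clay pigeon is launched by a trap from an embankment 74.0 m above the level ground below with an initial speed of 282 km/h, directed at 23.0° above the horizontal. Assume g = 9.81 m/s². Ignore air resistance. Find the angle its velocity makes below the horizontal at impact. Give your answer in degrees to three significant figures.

34.1°

Convert: 282 km/h = 282/3.6 = 78.33 m/s.
Horizontal component vₓ = 78.33 cos 23.0° = 72.11 m/s; vertical v_y0 = 78.33 sin 23.0° = 30.61 m/s.
The projectile lands when y = 74.0 + (30.61) t − ½·9.81·t² = 0. Positive root: t = (30.61 + √(30.61² + 2·9.81·74.0)) / 9.81 = (30.61 + 48.87) / 9.81 = 8.102 s.
At impact: v_y = v_y0 − g t = −48.87 m/s; vₓ = 72.11 m/s.
Angle below horizontal: arctan(|v_y|/vₓ) = arctan(48.87/72.11) = 34.13°.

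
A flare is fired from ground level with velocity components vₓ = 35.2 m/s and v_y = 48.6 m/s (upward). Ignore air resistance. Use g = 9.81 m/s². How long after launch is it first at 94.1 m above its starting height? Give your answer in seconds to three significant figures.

Require v_y0 t − ½ g t² = 94.1, i.e. 4.905 t² − 48.60 t + 94.1 = 0.
t = [48.60 ± √(48.60² − 2·9.81·94.1)] / 9.81 = (48.60 ± 22.71) / 9.81, so t = 2.639 s or t = 7.269 s.
The first (ascending) time is 2.639 s.

2.64 s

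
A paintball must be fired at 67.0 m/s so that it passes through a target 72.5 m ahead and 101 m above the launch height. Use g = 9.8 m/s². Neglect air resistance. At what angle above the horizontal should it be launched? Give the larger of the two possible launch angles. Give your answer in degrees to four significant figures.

84.77°

Trajectory: y = x tanθ − g x² (1 + tan²θ)/(2v₀²). With x = 72.5, y = 101, v₀ = 67.0, g = 9.80:
5.737 tan²θ − 72.5 tanθ + (106.7) = 0.
tanθ = [72.5 ± √(72.5² − 4 × 5.737 × (106.7))] / (2 × 5.737) = (72.5 ± 52.98) / 11.47, giving tanθ = 1.701 or 10.93.
θ = 59.55° or 84.77°; the larger is 84.77°.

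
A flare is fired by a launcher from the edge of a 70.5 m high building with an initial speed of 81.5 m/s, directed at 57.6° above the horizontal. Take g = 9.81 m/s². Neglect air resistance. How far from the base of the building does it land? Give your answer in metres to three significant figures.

655 m

Horizontal component vₓ = 81.50 cos 57.6° = 43.67 m/s; vertical v_y0 = 81.50 sin 57.6° = 68.81 m/s.
The projectile lands when y = 70.5 + (68.81) t − ½·9.81·t² = 0. Positive root: t = (68.81 + √(68.81² + 2·9.81·70.5)) / 9.81 = (68.81 + 78.22) / 9.81 = 14.99 s.
Horizontal distance: R = vₓ t = 43.67 × 14.99 = 654.5 m.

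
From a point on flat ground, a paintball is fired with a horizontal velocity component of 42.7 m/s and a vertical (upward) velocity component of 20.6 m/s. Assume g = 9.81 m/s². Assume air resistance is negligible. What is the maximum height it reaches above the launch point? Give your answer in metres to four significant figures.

21.63 m

Peak height H = v_y0² / (2g) = 424.36 / 19.62 = 21.63 m.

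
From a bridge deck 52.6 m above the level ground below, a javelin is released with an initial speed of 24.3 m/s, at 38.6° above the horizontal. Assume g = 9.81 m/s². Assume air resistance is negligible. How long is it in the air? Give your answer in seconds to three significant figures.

Resolve: vₓ = 24.30 cos 38.6° = 18.99 m/s and v_y0 = 24.30 sin 38.6° = 15.16 m/s.
With up positive and y = 0 at the ground: y(t) = 52.6 + (15.16) t − 4.905 t². Setting y = 0 and taking the positive root: t = [15.16 + √(15.16² + 2·9.81·52.6)] / 9.81 = (15.16 + 35.52) / 9.81 = 5.166 s.

5.17 s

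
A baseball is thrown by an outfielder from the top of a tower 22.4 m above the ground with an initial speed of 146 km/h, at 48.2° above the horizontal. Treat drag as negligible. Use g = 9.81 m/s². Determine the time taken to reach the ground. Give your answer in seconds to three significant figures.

Convert: 146 km/h = 146/3.6 = 40.56 m/s.
Horizontal component vₓ = 40.56 cos 48.2° = 27.03 m/s; vertical v_y0 = 40.56 sin 48.2° = 30.23 m/s.
With up positive and y = 0 at the ground: y(t) = 22.4 + (30.23) t − 4.905 t². Setting y = 0 and taking the positive root: t = [30.23 + √(30.23² + 2·9.81·22.4)] / 9.81 = (30.23 + 36.79) / 9.81 = 6.832 s.

6.83 s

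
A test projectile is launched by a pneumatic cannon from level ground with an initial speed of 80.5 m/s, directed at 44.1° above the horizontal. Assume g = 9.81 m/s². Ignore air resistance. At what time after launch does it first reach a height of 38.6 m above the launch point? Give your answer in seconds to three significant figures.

0.737 s

Horizontal component vₓ = 80.50 cos 44.1° = 57.81 m/s; vertical v_y0 = 80.50 sin 44.1° = 56.02 m/s.
Require v_y0 t − ½ g t² = 38.6, i.e. 4.905 t² − 56.02 t + 38.6 = 0.
t = [56.02 ± √(56.02² − 2·9.81·38.6)] / 9.81 = (56.02 ± 48.80) / 9.81, so t = 0.7365 s or t = 10.68 s.
The first (ascending) time is 0.7365 s.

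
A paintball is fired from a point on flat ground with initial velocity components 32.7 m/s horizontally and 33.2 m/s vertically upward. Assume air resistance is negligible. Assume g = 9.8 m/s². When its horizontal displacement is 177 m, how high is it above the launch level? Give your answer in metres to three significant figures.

x = vₓ t ⇒ t = 177/32.70 = 5.413 s.
Height: y = v_y0 t − ½ g t² = 33.20 × 5.413 − 4.900 × 5.413² = 179.7 − 143.6 = 36.14 m.

36.1 m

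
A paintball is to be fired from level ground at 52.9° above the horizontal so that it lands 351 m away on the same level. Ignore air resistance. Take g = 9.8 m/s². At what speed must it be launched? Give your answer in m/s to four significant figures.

From R = (v₀² / g) sin 2θ: v₀ = √(gR / sin 2θ).
v₀ = √(9.80 × 351 / sin 105.8°) = √(3440 / 0.9622) = √3574.9 = 59.79 m/s.

59.79 m/s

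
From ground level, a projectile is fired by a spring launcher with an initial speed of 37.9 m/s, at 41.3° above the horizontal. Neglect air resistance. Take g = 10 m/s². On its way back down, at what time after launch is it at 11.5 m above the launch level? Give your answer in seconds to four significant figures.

vₓ = 37.90 cos 41.3° = 28.47 m/s; v_y0 = 37.90 sin 41.3° = 25.01 m/s.
Require v_y0 t − ½ g t² = 11.5, i.e. 5.000 t² − 25.01 t + 11.5 = 0.
t = [25.01 ± √(25.01² − 2·10.0·11.5)] / 10.0 = (25.01 ± 19.89) / 10.0, so t = 0.5122 s or t = 4.491 s.
The descending-branch root is 4.491 s.

4.491 s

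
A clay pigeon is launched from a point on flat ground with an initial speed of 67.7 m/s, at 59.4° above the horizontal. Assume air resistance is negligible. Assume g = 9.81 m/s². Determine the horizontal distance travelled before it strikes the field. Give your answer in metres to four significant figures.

Resolve: vₓ = 67.70 cos 59.4° = 34.46 m/s and v_y0 = 67.70 sin 59.4° = 58.27 m/s.
Time aloft: T = 2 v_y0 / g = 2 × 58.27 / 9.81 = 11.88 s.
Range: R = vₓ T = 34.46 × 11.88 = 409.4 m.

409.4 m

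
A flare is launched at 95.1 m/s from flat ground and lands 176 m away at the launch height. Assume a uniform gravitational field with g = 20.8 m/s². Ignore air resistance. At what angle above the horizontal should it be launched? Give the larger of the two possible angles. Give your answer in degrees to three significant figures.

78.1°

Level-ground range R = v₀² sin(2θ)/g ⇒ sin(2θ) = gR/v₀² = 20.8 × 176 / 95.1² = 0.4048.
2θ = 23.88° or 180° − 23.88° = 156.1°, so θ = 11.94° or 78.06°.
The larger angle is 78.06°.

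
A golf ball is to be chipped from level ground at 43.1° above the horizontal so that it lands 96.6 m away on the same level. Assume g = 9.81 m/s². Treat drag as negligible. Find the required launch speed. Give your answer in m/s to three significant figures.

On level ground R = v₀² sin 2θ / g ⇒ v₀ = √(gR / sin 2θ).
v₀ = √(9.81 × 96.6 / sin 86.20°) = √(947.6 / 0.9978) = √949.73 = 30.82 m/s.

30.8 m/s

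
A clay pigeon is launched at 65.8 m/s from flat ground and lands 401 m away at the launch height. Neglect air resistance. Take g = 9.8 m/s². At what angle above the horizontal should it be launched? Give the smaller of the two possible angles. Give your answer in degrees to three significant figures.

Level-ground range R = v₀² sin(2θ)/g ⇒ sin(2θ) = gR/v₀² = 9.80 × 401 / 65.8² = 0.9077.
2θ = 65.18° or 180° − 65.18° = 114.8°, so θ = 32.59° or 57.41°.
The smaller angle is 32.59°.

32.6°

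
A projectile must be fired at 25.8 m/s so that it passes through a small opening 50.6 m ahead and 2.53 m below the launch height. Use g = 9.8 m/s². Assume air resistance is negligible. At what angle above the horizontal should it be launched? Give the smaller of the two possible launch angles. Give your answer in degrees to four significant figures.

Trajectory: y = x tanθ − g x² (1 + tan²θ)/(2v₀²). With x = 50.6, y = −2.53, v₀ = 25.8, g = 9.80:
18.85 tan²θ − 50.6 tanθ + (16.32) = 0.
tanθ = [50.6 ± √(50.6² − 4 × 18.85 × (16.32))] / (2 × 18.85) = (50.6 ± 36.47) / 37.70, giving tanθ = 0.3748 or 2.310.
θ = 20.55° or 66.59°; the smaller is 20.55°.

20.55°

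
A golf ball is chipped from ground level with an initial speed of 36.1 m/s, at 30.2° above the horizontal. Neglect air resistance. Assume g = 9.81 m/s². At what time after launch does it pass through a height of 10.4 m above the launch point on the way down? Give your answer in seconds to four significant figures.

Components: vₓ = 36.10 cos 30.2° = 31.20 m/s, v_y0 = 36.10 sin 30.2° = 18.16 m/s.
Require v_y0 t − ½ g t² = 10.4, i.e. 4.905 t² − 18.16 t + 10.4 = 0.
Quadratic formula: t = (18.16 ± √125.70) / 9.81 = (18.16 ± 11.21) / 9.81 → t = 0.7082 s or 2.994 s.
The descending-branch root is 2.994 s.

2.994 s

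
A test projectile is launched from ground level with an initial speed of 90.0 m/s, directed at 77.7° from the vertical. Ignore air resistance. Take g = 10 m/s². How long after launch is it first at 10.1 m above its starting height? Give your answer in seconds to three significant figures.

Horizontal component vₓ = 90.00 sin 77.7° = 87.93 m/s; vertical v_y0 = 90.00 cos 77.7° = 19.17 m/s.
Require v_y0 t − ½ g t² = 10.1, i.e. 5.000 t² − 19.17 t + 10.1 = 0.
t = [19.17 ± √(19.17² − 2·10.0·10.1)] / 10.0 = (19.17 ± 12.87) / 10.0, so t = 0.6304 s or t = 3.204 s.
The first (ascending) time is 0.6304 s.

0.630 s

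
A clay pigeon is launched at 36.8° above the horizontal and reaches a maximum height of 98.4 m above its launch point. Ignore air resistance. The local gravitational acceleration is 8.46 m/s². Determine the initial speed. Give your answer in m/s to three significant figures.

At the peak v_y = 0, so v_y0 = √(2gH) = √(2 × 8.46 × 98.4) = 40.80 m/s.
v_y0 = v₀ sin θ ⇒ v₀ = 40.80 / sin 36.8° = 68.12 m/s.

68.1 m/s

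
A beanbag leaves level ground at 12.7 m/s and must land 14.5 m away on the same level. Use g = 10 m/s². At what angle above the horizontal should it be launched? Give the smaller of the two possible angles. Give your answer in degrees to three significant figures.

32.0°

From R = (v₀²/g) sin 2θ: sin 2θ = 10.0 × 14.5 / 161.29 = 0.8990.
2θ = 64.03° or 180° − 64.03° = 116.0°, so θ = 32.01° or 57.99°.
The smaller angle is 32.01°.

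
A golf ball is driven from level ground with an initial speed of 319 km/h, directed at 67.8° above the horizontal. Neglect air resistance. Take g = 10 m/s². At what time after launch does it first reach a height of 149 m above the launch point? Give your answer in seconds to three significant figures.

2.08 s

Convert: 319 km/h = 319/3.6 = 88.61 m/s.
vₓ = 88.61 cos 67.8° = 33.48 m/s; v_y0 = 88.61 sin 67.8° = 82.04 m/s.
Set y = v_y0 t − ½ g t² = 149: 5.000 t² − 82.04 t + 149 = 0.
Quadratic formula: t = (82.04 ± √3751.0) / 10.0 = (82.04 ± 61.25) / 10.0 → t = 2.080 s or 14.33 s.
The first (ascending) time is 2.080 s.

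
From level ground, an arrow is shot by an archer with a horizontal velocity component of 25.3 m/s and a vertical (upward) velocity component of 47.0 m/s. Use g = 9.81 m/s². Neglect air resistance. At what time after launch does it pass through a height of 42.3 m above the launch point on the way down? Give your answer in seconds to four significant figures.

8.577 s

Require v_y0 t − ½ g t² = 42.3, i.e. 4.905 t² − 47.00 t + 42.3 = 0.
Quadratic formula: t = (47.00 ± √1379.1) / 9.81 = (47.00 ± 37.14) / 9.81 → t = 1.006 s or 8.577 s.
The descending-branch root is 8.577 s.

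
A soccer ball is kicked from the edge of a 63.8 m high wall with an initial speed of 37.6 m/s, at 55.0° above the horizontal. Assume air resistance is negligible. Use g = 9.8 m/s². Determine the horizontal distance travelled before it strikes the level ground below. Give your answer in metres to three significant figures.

vₓ = 37.60 cos 55.0° = 21.57 m/s; v_y0 = 37.60 sin 55.0° = 30.80 m/s.
Vertical motion (up positive, ground at y = 0): 4.900 t² − (30.80) t − 63.8 = 0, so t = (30.80 + √(30.80² + 2·9.80·63.8)) / 9.80 = (30.80 + 46.89) / 9.80 = 7.928 s.
Horizontal distance: R = vₓ t = 21.57 × 7.928 = 171.0 m.

171 m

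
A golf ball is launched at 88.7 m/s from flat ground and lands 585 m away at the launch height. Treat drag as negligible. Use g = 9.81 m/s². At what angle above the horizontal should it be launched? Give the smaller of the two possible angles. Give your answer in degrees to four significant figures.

23.42°

R = v₀² sin 2θ / g gives sin 2θ = gR/v₀² = 9.81·585/88.7² = 0.7294.
2θ = 46.84° or 180° − 46.84° = 133.2°, so θ = 23.42° or 66.58°.
The smaller angle is 23.42°.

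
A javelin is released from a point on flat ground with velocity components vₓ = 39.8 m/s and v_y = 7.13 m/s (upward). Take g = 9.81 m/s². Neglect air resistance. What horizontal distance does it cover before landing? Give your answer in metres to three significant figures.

Flight time T = 2 v_y0 / g = 1.454 s.
Range: R = vₓ T = 39.80 × 1.454 = 57.85 m.

57.9 m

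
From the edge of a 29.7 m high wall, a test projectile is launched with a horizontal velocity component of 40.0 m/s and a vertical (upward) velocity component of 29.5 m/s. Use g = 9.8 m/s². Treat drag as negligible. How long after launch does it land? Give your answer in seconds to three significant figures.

Vertical motion (up positive, ground at y = 0): 4.900 t² − (29.50) t − 29.7 = 0, so t = (29.50 + √(29.50² + 2·9.80·29.7)) / 9.80 = (29.50 + 38.11) / 9.80 = 6.899 s.

6.90 s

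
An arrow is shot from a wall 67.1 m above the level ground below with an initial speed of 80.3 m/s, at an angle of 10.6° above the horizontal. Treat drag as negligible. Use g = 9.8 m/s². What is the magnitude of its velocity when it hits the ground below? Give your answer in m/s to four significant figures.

Horizontal component vₓ = 80.30 cos 10.6° = 78.93 m/s; vertical v_y0 = 80.30 sin 10.6° = 14.77 m/s.
With up positive and y = 0 at the ground: y(t) = 67.1 + (14.77) t − 4.900 t². Setting y = 0 and taking the positive root: t = [14.77 + √(14.77² + 2·9.80·67.1)] / 9.80 = (14.77 + 39.16) / 9.80 = 5.503 s.
Vertical velocity at impact: v_y = v_y0 − g t = 14.77 − 9.80 × 5.503 = −39.16 m/s.
Speed: |v| = √(vₓ² + v_y²) = √(78.93² + 39.16²) = 88.11 m/s.

88.11 m/s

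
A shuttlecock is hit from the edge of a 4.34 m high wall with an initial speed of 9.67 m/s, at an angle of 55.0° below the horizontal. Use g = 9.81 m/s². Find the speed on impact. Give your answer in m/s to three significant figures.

13.4 m/s

vₓ = 9.670 cos 55.0° = 5.546 m/s; v_y0 = −7.921 m/s (downward).
Vertical motion (up positive, ground at y = 0): 4.905 t² − (−7.921) t − 4.34 = 0, so t = (−7.921 + √(7.921² + 2·9.81·4.34)) / 9.81 = (−7.921 + 12.16) / 9.81 = 0.4322 s.
Vertical velocity at impact: v_y = v_y0 − g t = −7.921 − 9.81 × 0.4322 = −12.16 m/s.
Speed: |v| = √(vₓ² + v_y²) = √(5.546² + 12.16²) = 13.37 m/s.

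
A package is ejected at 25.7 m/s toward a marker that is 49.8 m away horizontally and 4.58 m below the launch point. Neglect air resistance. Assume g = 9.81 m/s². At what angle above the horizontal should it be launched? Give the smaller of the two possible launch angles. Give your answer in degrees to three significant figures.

Trajectory: y = x tanθ − g x² (1 + tan²θ)/(2v₀²). With x = 49.8, y = −4.58, v₀ = 25.7, g = 9.81:
18.42 tan²θ − 49.8 tanθ + (13.84) = 0.
tanθ = [49.8 ± √(49.8² − 4 × 18.42 × (13.84))] / (2 × 18.42) = (49.8 ± 38.22) / 36.84, giving tanθ = 0.3144 or 2.390.
θ = 17.45° or 67.29°; the smaller is 17.45°.

17.5°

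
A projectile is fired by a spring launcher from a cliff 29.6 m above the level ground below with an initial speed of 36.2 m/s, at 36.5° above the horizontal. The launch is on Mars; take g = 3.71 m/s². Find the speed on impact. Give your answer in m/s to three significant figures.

vₓ = 36.20 cos 36.5° = 29.10 m/s; v_y0 = 36.20 sin 36.5° = 21.53 m/s.
The projectile lands when y = 29.6 + (21.53) t − ½·3.71·t² = 0. Positive root: t = (21.53 + √(21.53² + 2·3.71·29.6)) / 3.71 = (21.53 + 26.14) / 3.71 = 12.85 s.
Vertical velocity at impact: v_y = v_y0 − g t = 21.53 − 3.71 × 12.85 = −26.14 m/s.
Speed: |v| = √(vₓ² + v_y²) = √(29.10² + 26.14²) = 39.12 m/s.

39.1 m/s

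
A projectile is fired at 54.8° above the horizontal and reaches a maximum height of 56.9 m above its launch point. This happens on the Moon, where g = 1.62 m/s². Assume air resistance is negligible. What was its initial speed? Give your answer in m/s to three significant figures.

At the peak v_y = 0, so v_y0 = √(2gH) = √(2 × 1.62 × 56.9) = 13.58 m/s.
v_y0 = v₀ sin θ ⇒ v₀ = 13.58 / sin 54.8° = 16.62 m/s.

16.6 m/s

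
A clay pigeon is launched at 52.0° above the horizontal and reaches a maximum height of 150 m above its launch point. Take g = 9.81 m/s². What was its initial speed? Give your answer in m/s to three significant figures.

68.8 m/s

At the peak v_y = 0, so v_y0 = √(2gH) = √(2 × 9.81 × 150) = 54.25 m/s.
v_y0 = v₀ sin θ ⇒ v₀ = 54.25 / sin 52.0° = 68.84 m/s.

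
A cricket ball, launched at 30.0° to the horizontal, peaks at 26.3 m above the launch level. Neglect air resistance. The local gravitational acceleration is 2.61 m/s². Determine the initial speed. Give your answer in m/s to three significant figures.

At the peak v_y = 0, so v_y0 = √(2gH) = √(2 × 2.61 × 26.3) = 11.72 m/s.
v_y0 = v₀ sin θ ⇒ v₀ = 11.72 / sin 30.0° = 23.43 m/s.

23.4 m/s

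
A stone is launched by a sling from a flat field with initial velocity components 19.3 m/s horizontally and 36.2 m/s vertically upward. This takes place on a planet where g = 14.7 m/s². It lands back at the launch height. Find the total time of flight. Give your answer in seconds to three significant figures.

Time of flight on level ground: T = 2 v_y0 / g = 2 × 36.20 / 14.7 = 4.925 s.

4.93 s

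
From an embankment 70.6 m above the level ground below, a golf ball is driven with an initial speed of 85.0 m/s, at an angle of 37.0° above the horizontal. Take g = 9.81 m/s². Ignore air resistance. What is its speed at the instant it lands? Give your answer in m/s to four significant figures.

92.79 m/s

Horizontal component vₓ = 85.00 cos 37.0° = 67.88 m/s; vertical v_y0 = 85.00 sin 37.0° = 51.15 m/s.
The projectile lands when y = 70.6 + (51.15) t − ½·9.81·t² = 0. Positive root: t = (51.15 + √(51.15² + 2·9.81·70.6)) / 9.81 = (51.15 + 63.26) / 9.81 = 11.66 s.
Vertical velocity at impact: v_y = v_y0 − g t = 51.15 − 9.81 × 11.66 = −63.26 m/s.
Speed: |v| = √(vₓ² + v_y²) = √(67.88² + 63.26²) = 92.79 m/s.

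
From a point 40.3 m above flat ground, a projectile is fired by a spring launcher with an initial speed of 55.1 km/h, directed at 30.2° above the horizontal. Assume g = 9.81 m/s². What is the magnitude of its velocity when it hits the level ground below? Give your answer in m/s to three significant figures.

32.0 m/s

Convert: 55.1 km/h = 55.1/3.6 = 15.31 m/s.
vₓ = 15.31 cos 30.2° = 13.23 m/s; v_y0 = 15.31 sin 30.2° = 7.699 m/s.
The projectile lands when y = 40.3 + (7.699) t − ½·9.81·t² = 0. Positive root: t = (7.699 + √(7.699² + 2·9.81·40.3)) / 9.81 = (7.699 + 29.15) / 9.81 = 3.757 s.
Vertical velocity at impact: v_y = v_y0 − g t = 7.699 − 9.81 × 3.757 = −29.15 m/s.
Speed: |v| = √(vₓ² + v_y²) = √(13.23² + 29.15²) = 32.01 m/s.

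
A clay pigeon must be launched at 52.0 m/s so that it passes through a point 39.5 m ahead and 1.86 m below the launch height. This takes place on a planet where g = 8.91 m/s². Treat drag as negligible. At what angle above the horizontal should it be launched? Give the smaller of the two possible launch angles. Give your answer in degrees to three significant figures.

1.03°

Trajectory: y = x tanθ − g x² (1 + tan²θ)/(2v₀²). With x = 39.5, y = −1.86, v₀ = 52.0, g = 8.91:
2.571 tan²θ − 39.5 tanθ + (0.7106) = 0.
tanθ = [39.5 ± √(39.5² − 4 × 2.571 × (0.7106))] / (2 × 2.571) = (39.5 ± 39.41) / 5.141, giving tanθ = 0.01801 or 15.35.
θ = 1.032° or 86.27°; the smaller is 1.032°.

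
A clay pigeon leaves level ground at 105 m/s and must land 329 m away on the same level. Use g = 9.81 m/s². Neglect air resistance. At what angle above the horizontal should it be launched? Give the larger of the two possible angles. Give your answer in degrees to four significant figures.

81.49°

From R = (v₀²/g) sin 2θ: sin 2θ = 9.81 × 329 / 11025 = 0.2927.
2θ = 17.02° or 180° − 17.02° = 163.0°, so θ = 8.511° or 81.49°.
The larger angle is 81.49°.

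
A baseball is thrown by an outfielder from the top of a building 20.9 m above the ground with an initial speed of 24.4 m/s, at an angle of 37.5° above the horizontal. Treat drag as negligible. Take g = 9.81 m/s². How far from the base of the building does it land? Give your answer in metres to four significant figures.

78.87 m

vₓ = 24.40 cos 37.5° = 19.36 m/s; v_y0 = 24.40 sin 37.5° = 14.85 m/s.
The projectile lands when y = 20.9 + (14.85) t − ½·9.81·t² = 0. Positive root: t = (14.85 + √(14.85² + 2·9.81·20.9)) / 9.81 = (14.85 + 25.11) / 9.81 = 4.074 s.
Horizontal distance: R = vₓ t = 19.36 × 4.074 = 78.87 m.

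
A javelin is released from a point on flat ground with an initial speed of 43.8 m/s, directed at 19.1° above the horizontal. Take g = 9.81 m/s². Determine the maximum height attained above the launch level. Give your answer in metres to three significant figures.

10.5 m

Horizontal component vₓ = 43.80 cos 19.1° = 41.39 m/s; vertical v_y0 = 43.80 sin 19.1° = 14.33 m/s.
Maximum height: H = v_y0² / (2g) = 14.33² / (2 × 9.81) = 10.47 m.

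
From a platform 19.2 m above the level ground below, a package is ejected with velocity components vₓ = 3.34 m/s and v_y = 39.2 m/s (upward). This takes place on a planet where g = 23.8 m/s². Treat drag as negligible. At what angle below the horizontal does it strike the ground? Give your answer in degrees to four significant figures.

86.14°

With up positive and y = 0 at the ground: y(t) = 19.2 + (39.20) t − 11.90 t². Setting y = 0 and taking the positive root: t = [39.20 + √(39.20² + 2·23.8·19.2)] / 23.8 = (39.20 + 49.50) / 23.8 = 3.727 s.
At impact: v_y = v_y0 − g t = −49.50 m/s; vₓ = 3.340 m/s.
Angle below horizontal: arctan(|v_y|/vₓ) = arctan(49.50/3.340) = 86.14°.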